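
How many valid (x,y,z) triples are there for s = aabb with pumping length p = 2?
3

For s = 'aabb' with pumping length p = 2:

Constraints: |xy| ≤ 2, |y| > 0

Valid decompositions (|xy| ≤ p, |y| ≥ 1):
  • x='', y='a', z='abb'
  • x='a', y='a', z='bb'
  • x='', y='aa', z='bb'

Total count: 3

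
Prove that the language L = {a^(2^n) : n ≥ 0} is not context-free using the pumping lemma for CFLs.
Assume for contradiction that L is context-free, and let p ≥ 1 be the pumping length given by the pumping lemma for CFLs.
Choose s = a^(2^p). Then s ∈ L and |s| = 2^p ≥ p.
By the CFL pumping lemma, s = uvxyz for some u, v, x, y, z with |vxy| ≤ p, |vy| ≥ 1, and uv^i xy^i z ∈ L for every i ≥ 0.
All symbols are a's, so only lengths matter: let k = |vy|, with 1 ≤ k ≤ |vxy| ≤ p < 2^p.

Take i = 2: |uv²xy²z| = 2^p + k, and 2^p < 2^p + k < 2^p + 2^p = 2^(p+1).
So the length lies strictly between consecutive powers of two and is not a power of 2; uv²xy²z ∉ L.

This contradicts the CFL pumping lemma, which requires uv^i xy^i z ∈ L for all i ≥ 0.
Hence L = {a^(2^n) : n ≥ 0} is not context-free. ∎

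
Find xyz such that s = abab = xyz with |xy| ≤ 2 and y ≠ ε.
x = 'a', y = 'b', z = 'ab'

For s = abab and p = 2, one valid decomposition is:
- x = 'a' (length 1)
- y = 'b' (length 1)
- z = 'ab' (length 2)

Verification:
- xyz = 'a' + 'b' + 'ab' = abab ✓
- |xy| = 2 ≤ 2 ✓
- |y| = 1 > 0 ✓

All pumping lemma constraints are satisfied.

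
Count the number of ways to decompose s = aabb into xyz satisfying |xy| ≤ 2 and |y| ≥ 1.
3

For s = 'aabb' with pumping length p = 2:

Constraints: |xy| ≤ 2, |y| > 0

Valid decompositions (|xy| ≤ p, |y| ≥ 1):
  • x='', y='a', z='abb'
  • x='a', y='a', z='bb'
  • x='', y='aa', z='bb'

Total count: 3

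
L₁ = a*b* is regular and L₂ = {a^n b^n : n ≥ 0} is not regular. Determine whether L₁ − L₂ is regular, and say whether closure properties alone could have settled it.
No — L₁ − L₂ is not regular.

a*b* − {a^n b^n} = {a^n b^m : n ≠ m}. If this were regular, then its complement intersected with a*b*, namely {a^n b^n : n ≥ 0}, would be regular too (closure under complement and intersection) — contradiction. So L₁ − L₂ is not regular.

Note that the bare facts "L₁ regular, L₂ non-regular" do not settle the question by themselves: the closure of regular languages under ∪, ∩, complement and difference applies only when BOTH operands are regular. With a non-regular operand the result can come out regular or non-regular depending on the specific languages, so one has to work out L₁ − L₂ for this particular pair, as above.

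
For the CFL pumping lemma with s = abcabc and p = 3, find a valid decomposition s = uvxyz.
u='ab', v='c', x='a', y='b', z='c'

For s = abcabc with pumping length p = 3:

One valid decomposition:
- u = 'ab'
- v = 'c'
- x = 'a'
- y = 'b'
- z = 'c'

Verification:
- uvxyz = 'ab' + 'c' + 'a' + 'b' + 'c' = abcabc ✓
- |vxy| = |'cab'| = 3 ≤ 3 ✓
- |vy| = |'cb'| = 2 > 0 ✓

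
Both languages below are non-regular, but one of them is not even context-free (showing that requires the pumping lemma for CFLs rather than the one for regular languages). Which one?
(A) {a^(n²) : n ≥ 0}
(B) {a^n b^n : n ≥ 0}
(A) {a^(n²) : n ≥ 0}

(A) {a^(n²) : n ≥ 0} requires the CFL pumping lemma.

- {a^n b^n : n ≥ 0} is context-free (but not regular)
  • Can be shown non-regular with the regular pumping lemma
  • After pumping, the number of a's and b's become unequal

- {a^(n²) : n ≥ 0} is NOT context-free
  • Requires the CFL pumping lemma to prove
  • Gaps between squares grow unboundedly

The CFL pumping lemma is "stronger" in that it can prove non-membership
in the larger class of context-free languages.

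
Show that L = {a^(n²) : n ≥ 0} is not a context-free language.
Assume for contradiction that L is context-free, and let p ≥ 1 be the pumping length given by the pumping lemma for CFLs.
Choose s = a^(p²). Then s ∈ L and |s| = p² ≥ p.
By the CFL pumping lemma, s = uvxyz for some u, v, x, y, z with |vxy| ≤ p, |vy| ≥ 1, and uv^i xy^i z ∈ L for every i ≥ 0.
All symbols are a's, so only lengths matter: let k = |vy|, with 1 ≤ k ≤ |vxy| ≤ p.

Take i = 2: |uv²xy²z| = p² + k, and p² < p² + k ≤ p² + p < (p + 1)².
So the length lies strictly between consecutive squares and is not a perfect square; uv²xy²z ∉ L.

This contradicts the CFL pumping lemma, which requires uv^i xy^i z ∈ L for all i ≥ 0.
Hence L = {a^(n²) : n ≥ 0} is not context-free. ∎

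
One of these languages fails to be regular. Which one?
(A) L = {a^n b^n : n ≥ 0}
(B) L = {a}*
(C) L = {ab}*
(A) {a^n b^n : n ≥ 0}

(A) L = {a^n b^n : n ≥ 0} is NOT regular.

The pumping lemma can be used to prove this:
After pumping, the number of a's and b's become unequal

The other languages are regular because they can be recognized by finite automata.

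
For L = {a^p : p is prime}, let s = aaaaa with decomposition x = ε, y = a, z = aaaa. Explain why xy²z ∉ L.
xy²z = aaaaaa ∉ L

Pumping with i = 2 replaces y = a by y² = aa:
- Original: s = xyz = aaaaa; aaaaa has length 5, which is prime, so it is in L
- Pumped: xy²z = ε · aa · aaaa = aaaaaa
- aaaaaa has length 6 = 2 × 3, which is not prime, so it is not in L

The pumping lemma would require xy²z ∈ L, so this decomposition yields a contradiction.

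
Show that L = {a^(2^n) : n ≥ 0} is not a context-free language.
Assume for contradiction that L is context-free, and let p ≥ 1 be the pumping length given by the pumping lemma for CFLs.
Choose s = a^(2^p). Then s ∈ L and |s| = 2^p ≥ p.
By the CFL pumping lemma, s = uvxyz for some u, v, x, y, z with |vxy| ≤ p, |vy| ≥ 1, and uv^i xy^i z ∈ L for every i ≥ 0.
All symbols are a's, so only lengths matter: let k = |vy|, with 1 ≤ k ≤ |vxy| ≤ p < 2^p.

Take i = 2: |uv²xy²z| = 2^p + k, and 2^p < 2^p + k < 2^p + 2^p = 2^(p+1).
So the length lies strictly between consecutive powers of two and is not a power of 2; uv²xy²z ∉ L.

This contradicts the CFL pumping lemma, which requires uv^i xy^i z ∈ L for all i ≥ 0.
Hence L = {a^(2^n) : n ≥ 0} is not context-free. ∎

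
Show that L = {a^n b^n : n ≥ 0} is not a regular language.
Assume for contradiction that L is regular, and let p ≥ 1 be the pumping length given by the pumping lemma.
Choose s = a^p b^p. Then s ∈ L and |s| = 2p ≥ p.
By the pumping lemma, s = xyz for some x, y, z with |xy| ≤ p, |y| ≥ 1, and xy^i z ∈ L for every i ≥ 0.
Since |xy| ≤ p and the first p symbols of s are all a's, we must have y = a^k for some k with 1 ≤ k ≤ p.

Take i = 3: xy³z = a^(p + 2k) b^p.
This string has p + 2k a's but p b's, and p + 2k > p because k ≥ 1. So xy³z ∉ L.

This contradicts the pumping lemma, which requires xy^i z ∈ L for all i ≥ 0.
Hence L = {a^n b^n : n ≥ 0} is not regular. ∎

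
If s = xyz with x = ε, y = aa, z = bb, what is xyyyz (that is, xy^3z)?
aaaaaabb

Given x = '', y = 'aa', z = 'bb' and i = 3:

xy^3z = x + y·y·...·y (3 times) + z
       = '' + 'aa'^3 + 'bb'
       = '' + 'aaaaaa' + 'bb'
       = 'aaaaaabb'

The pumped string is 'aaaaaabb' with length 8.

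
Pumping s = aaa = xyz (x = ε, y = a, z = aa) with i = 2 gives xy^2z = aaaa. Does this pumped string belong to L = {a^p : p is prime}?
No

xy²z = ε · aa · aa = aaaa.
aaaa has length 4 = 2 × 2, which is not prime, so it is not in L.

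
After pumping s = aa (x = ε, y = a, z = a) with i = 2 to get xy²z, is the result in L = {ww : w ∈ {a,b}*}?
No

xy²z = ε · aa · a = aaa.
aaa has odd length 3, so it cannot be written as ww and is not in L.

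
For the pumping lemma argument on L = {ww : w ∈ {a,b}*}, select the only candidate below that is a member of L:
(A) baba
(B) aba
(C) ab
(A) baba

The pumping lemma is applied to a string s that lies in L, so first check membership of each option:
- (A) baba splits into halves ba · ba, which are equal, so it is in L (w = ba) ✓
- (B) aba has odd length 3, so it cannot be written as ww and is not in L ✗
- (C) ab has length 2; its halves are a and b, which differ, so it is not in L ✗

Only (A) baba is in L, so it is the only candidate that could play the role of s.
(In a complete proof one picks s in terms of the pumping length p so that |s| ≥ p is guaranteed; a fixed string like baba illustrates the shape of such an s.)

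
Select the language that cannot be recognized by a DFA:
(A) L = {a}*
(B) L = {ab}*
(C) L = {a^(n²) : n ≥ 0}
(C) {a^(n²) : n ≥ 0}

(C) L = {a^(n²) : n ≥ 0} is NOT regular.

The pumping lemma can be used to prove this:
After pumping, length is no longer a perfect square

The other languages are regular because they can be recognized by finite automata.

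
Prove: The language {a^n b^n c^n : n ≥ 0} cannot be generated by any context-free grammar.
Assume for contradiction that L is context-free, and let p ≥ 1 be the pumping length given by the pumping lemma for CFLs.
Choose s = a^p b^p c^p. Then s ∈ L and |s| = 3p ≥ p.
By the CFL pumping lemma, s = uvxyz for some u, v, x, y, z with |vxy| ≤ p, |vy| ≥ 1, and uv^i xy^i z ∈ L for every i ≥ 0.

Because |vxy| ≤ p, the window vxy cannot contain both an a and a c: any substring of s containing both must include the entire block b^p plus at least one a and one c, so it has length ≥ p + 2 > p.
Hence at least one of the letters a, c does not occur in vy at all.

Take i = 0: the string uxz is obtained from s by deleting |vy| ≥ 1 symbols, so |uxz| = 3p − |vy| < 3p.
But the letter (a or c) that does not occur in vy still occurs exactly p times in uxz. Every string of L with exactly p copies of some letter is a^p b^p c^p, of length 3p. Since |uxz| < 3p, uxz ∉ L.

This contradicts the CFL pumping lemma, which requires uv^i xy^i z ∈ L for all i ≥ 0.
Hence L = {a^n b^n c^n : n ≥ 0} is not context-free. ∎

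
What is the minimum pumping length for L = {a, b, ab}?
p = 3

For a finite language L, the pumping lemma holds vacuously if p > max|s| for s ∈ L.

The longest string in L = {a, b, ab} has length 2.
If p = 3, then no string s ∈ L has |s| ≥ p, so the condition is vacuously true.

The minimum pumping length is p = 3.

Why no smaller p works: for any p ≤ 2, the longest string s ∈ L has |s| = 2 ≥ p, so it would
have to be pumpable; but pumping up (i = 2, 3, ...) produces ever longer strings, which cannot all lie in the
finite language L. So the pumping property fails for every p ≤ 2.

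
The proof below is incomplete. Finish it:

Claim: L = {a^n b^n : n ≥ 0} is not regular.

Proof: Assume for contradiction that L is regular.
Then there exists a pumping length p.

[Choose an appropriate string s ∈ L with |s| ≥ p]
s = a^p b^p

This string is in L (has equal a's and b's) and has length 2p ≥ p.
Any decomposition xyz with |xy| ≤ p means y consists only of a's,
so pumping will unbalance the counts.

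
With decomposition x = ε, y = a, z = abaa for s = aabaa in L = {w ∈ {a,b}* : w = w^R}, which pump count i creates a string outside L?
i = 2

xy²z = ε · aa · abaa = aaabaa; aaabaa reversed is aabaaa ≠ aaabaa, so it is not a palindrome and is not in L.
(Other choices also work, e.g. i = 0, 3; only i = 1 is guaranteed to stay in L since xy¹z = s.)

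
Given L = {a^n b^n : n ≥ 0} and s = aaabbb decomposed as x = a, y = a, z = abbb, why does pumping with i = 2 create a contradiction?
xy²z = aaaabbb ∉ L

Pumping with i = 2 replaces y = a by y² = aa:
- Original: s = xyz = aaabbb; aaabbb = a^3 b^3 has equal counts (3 = 3), so it is in L
- Pumped: xy²z = a · aa · abbb = aaaabbb
- aaaabbb has 4 a's and 3 b's; 4 ≠ 3, so it is not in L

The pumping lemma would require xy²z ∈ L, so this decomposition yields a contradiction.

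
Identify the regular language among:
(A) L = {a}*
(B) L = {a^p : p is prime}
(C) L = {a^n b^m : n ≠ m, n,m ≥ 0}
(A) {a}*

(A) L = {a}* is regular.

This can be recognized by a finite automaton (DFA/NFA).
Regular expressions like {a}* define regular languages.

The other choices are not regular:
- {a^n b^m : n ≠ m, n,m ≥ 0}: After pumping a's, we can make n = m
- {a^p : p is prime}: After pumping, the length becomes composite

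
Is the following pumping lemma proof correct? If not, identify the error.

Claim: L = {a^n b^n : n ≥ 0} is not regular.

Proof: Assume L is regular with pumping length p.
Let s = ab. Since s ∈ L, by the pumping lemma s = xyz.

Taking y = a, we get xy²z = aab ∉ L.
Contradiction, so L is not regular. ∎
The proof is INCORRECT.

Error: The string s = ab may be shorter than p.
The pumping lemma only applies to strings with |s| ≥ p, and p is not under our control.
We must choose s in terms of p, e.g. s = a^p b^p, to ensure |s| ≥ p.
(The proof also fixes one particular y; a valid argument must handle every decomposition with |xy| ≤ p and |y| ≥ 1 — for s = a^p b^p this forces y = a^k, and then xy²z = a^(p+k) b^p ∉ L.)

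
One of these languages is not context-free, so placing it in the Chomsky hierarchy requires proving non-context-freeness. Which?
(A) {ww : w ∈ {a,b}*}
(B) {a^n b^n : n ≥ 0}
(A) {ww : w ∈ {a,b}*}

(A) {ww : w ∈ {a,b}*} requires the CFL pumping lemma.

- {a^n b^n : n ≥ 0} is context-free (but not regular)
  • Can be shown non-regular with the regular pumping lemma
  • After pumping, the number of a's and b's become unequal

- {ww : w ∈ {a,b}*} is NOT context-free
  • Requires the CFL pumping lemma to prove
  • Cannot verify equality of two arbitrary substrings

The CFL pumping lemma is "stronger" in that it can prove non-membership
in the larger class of context-free languages.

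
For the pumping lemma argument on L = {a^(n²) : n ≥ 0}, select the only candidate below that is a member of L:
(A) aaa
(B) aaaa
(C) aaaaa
(B) aaaa

The pumping lemma is applied to a string s that lies in L, so first check membership of each option:
- (A) aaa has length 3, strictly between 1² = 1 and 2² = 4, so it is not in L ✗
- (B) aaaa has length 4 = 2², a perfect square, so it is in L ✓
- (C) aaaaa has length 5, strictly between 2² = 4 and 3² = 9, so it is not in L ✗

Only (B) aaaa is in L, so it is the only candidate that could play the role of s.
(In a complete proof one picks s in terms of the pumping length p so that |s| ≥ p is guaranteed; a fixed string like aaaa illustrates the shape of such an s.)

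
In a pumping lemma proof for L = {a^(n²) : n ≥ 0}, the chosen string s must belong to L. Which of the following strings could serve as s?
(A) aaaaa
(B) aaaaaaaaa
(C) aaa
(B) aaaaaaaaa

The pumping lemma is applied to a string s that lies in L, so first check membership of each option:
- (A) aaaaa has length 5, strictly between 2² = 4 and 3² = 9, so it is not in L ✗
- (B) aaaaaaaaa has length 9 = 3², a perfect square, so it is in L ✓
- (C) aaa has length 3, strictly between 1² = 1 and 2² = 4, so it is not in L ✗

Only (B) aaaaaaaaa is in L, so it is the only candidate that could play the role of s.
(In a complete proof one picks s in terms of the pumping length p so that |s| ≥ p is guaranteed; a fixed string like aaaaaaaaa illustrates the shape of such an s.)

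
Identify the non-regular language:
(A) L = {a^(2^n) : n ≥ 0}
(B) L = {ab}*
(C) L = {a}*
(A) {a^(2^n) : n ≥ 0}

(A) L = {a^(2^n) : n ≥ 0} is NOT regular.

The pumping lemma can be used to prove this:
After pumping, length is no longer a power of 2

The other languages are regular because they can be recognized by finite automata.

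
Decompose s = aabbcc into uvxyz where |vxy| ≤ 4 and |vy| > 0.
u='a', v='a', x='bb', y='c', z='c'

For s = aabbcc with pumping length p = 4:

One valid decomposition:
- u = 'a'
- v = 'a'
- x = 'bb'
- y = 'c'
- z = 'c'

Verification:
- uvxyz = 'a' + 'a' + 'bb' + 'c' + 'c' = aabbcc ✓
- |vxy| = |'abbc'| = 4 ≤ 4 ✓
- |vy| = |'ac'| = 2 > 0 ✓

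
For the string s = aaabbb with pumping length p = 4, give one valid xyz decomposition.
x = '', y = 'aaab', z = 'bb'

For s = aaabbb and p = 4, one valid decomposition is:
- x = '' (length 0)
- y = 'aaab' (length 4)
- z = 'bb' (length 2)

Verification:
- xyz = '' + 'aaab' + 'bb' = aaabbb ✓
- |xy| = 4 ≤ 4 ✓
- |y| = 4 > 0 ✓

All pumping lemma constraints are satisfied.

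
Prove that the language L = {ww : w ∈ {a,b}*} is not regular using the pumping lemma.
Assume for contradiction that L is regular, and let p ≥ 1 be the pumping length given by the pumping lemma.
Choose s = a^p b a^p b. Then s ∈ L (take w = a^p b) and |s| = 2p + 2 ≥ p.
By the pumping lemma, s = xyz for some x, y, z with |xy| ≤ p, |y| ≥ 1, and xy^i z ∈ L for every i ≥ 0.
Since |xy| ≤ p and the first p symbols of s are all a's, y = a^k for some k with 1 ≤ k ≤ p.

Take i = 2: t = xy²z = a^(p + k) b a^p b.
Suppose t = uu for some string u. The string t contains exactly two b's and ends in b, so u contains exactly one b and ends in b; hence u = a^j b for some j, and uu = a^j b a^j b. Comparing with t = a^(p + k) b a^p b forces j = p + k (first block) and j = p (second block), which is impossible since k ≥ 1. So t ∉ L.

This contradicts the pumping lemma, which requires xy^i z ∈ L for all i ≥ 0.
Hence L = {ww : w ∈ {a,b}*} is not regular. ∎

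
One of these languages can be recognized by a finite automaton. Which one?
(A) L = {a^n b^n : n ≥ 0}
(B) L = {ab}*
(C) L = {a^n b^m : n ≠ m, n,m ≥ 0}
(B) {ab}*

(B) L = {ab}* is regular.

This can be recognized by a finite automaton (DFA/NFA).
Regular expressions like {ab}* define regular languages.

The other choices are not regular:
- {a^n b^n : n ≥ 0}: After pumping, the number of a's and b's become unequal
- {a^n b^m : n ≠ m, n,m ≥ 0}: After pumping a's, we can make n = m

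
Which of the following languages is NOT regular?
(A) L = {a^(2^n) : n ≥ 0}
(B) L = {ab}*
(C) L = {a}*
(A) {a^(2^n) : n ≥ 0}

(A) L = {a^(2^n) : n ≥ 0} is NOT regular.

The pumping lemma can be used to prove this:
After pumping, length is no longer a power of 2

The other languages are regular because they can be recognized by finite automata.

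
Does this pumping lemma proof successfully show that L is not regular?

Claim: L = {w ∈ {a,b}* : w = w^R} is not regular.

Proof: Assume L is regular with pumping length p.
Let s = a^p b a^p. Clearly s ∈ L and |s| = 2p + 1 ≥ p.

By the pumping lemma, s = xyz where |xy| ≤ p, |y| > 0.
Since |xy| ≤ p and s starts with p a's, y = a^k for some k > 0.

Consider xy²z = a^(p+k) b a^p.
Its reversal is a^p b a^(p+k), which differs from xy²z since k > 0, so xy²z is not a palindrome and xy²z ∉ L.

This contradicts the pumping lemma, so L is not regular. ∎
The proof is correct.

This proof is valid because:
1. s = a^p b a^p is in L and is chosen in terms of p, so |s| ≥ p holds for every p
2. The decomposition analysis is correct: |xy| ≤ p forces y to lie inside the leading a's
3. The contradiction is valid: a^(p+k) b a^p has more a's before the b than after it, so it is not a palindrome
4. The conclusion follows logically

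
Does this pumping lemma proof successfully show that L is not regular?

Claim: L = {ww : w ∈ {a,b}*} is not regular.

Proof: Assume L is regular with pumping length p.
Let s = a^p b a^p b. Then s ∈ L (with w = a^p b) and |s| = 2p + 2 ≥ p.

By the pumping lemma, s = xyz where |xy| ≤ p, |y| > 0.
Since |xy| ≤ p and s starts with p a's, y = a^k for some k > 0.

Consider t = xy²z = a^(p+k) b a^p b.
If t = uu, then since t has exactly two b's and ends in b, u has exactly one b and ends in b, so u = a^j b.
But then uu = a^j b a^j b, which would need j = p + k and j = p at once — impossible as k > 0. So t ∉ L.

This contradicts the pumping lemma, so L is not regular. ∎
The proof is correct.

This proof is valid because:
1. s = a^p b a^p b is in L and is chosen in terms of p, so |s| ≥ p holds for every p
2. The decomposition analysis is correct: |xy| ≤ p forces y to lie inside the leading a's
3. The contradiction is valid: the argument shows a^(p+k) b a^p b cannot be split into two equal halves
4. The conclusion follows logically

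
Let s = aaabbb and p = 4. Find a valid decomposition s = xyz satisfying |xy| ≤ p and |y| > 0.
x = 'a', y = 'aa', z = 'bbb'

For s = aaabbb and p = 4, one valid decomposition is:
- x = 'a' (length 1)
- y = 'aa' (length 2)
- z = 'bbb' (length 3)

Verification:
- xyz = 'a' + 'aa' + 'bbb' = aaabbb ✓
- |xy| = 3 ≤ 4 ✓
- |y| = 2 > 0 ✓

All pumping lemma constraints are satisfied.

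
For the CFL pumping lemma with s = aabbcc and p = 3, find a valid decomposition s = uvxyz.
u='aa', v='b', x='b', y='c', z='c'

For s = aabbcc with pumping length p = 3:

One valid decomposition:
- u = 'aa'
- v = 'b'
- x = 'b'
- y = 'c'
- z = 'c'

Verification:
- uvxyz = 'aa' + 'b' + 'b' + 'c' + 'c' = aabbcc ✓
- |vxy| = |'bbc'| = 3 ≤ 3 ✓
- |vy| = |'bc'| = 2 > 0 ✓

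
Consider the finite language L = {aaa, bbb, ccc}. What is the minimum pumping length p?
p = 4

For a finite language L, the pumping lemma holds vacuously if p > max|s| for s ∈ L.

The longest string in L = {aaa, bbb, ccc} has length 3.
If p = 4, then no string s ∈ L has |s| ≥ p, so the condition is vacuously true.

The minimum pumping length is p = 4.

Why no smaller p works: for any p ≤ 3, the longest string s ∈ L has |s| = 3 ≥ p, so it would
have to be pumpable; but pumping up (i = 2, 3, ...) produces ever longer strings, which cannot all lie in the
finite language L. So the pumping property fails for every p ≤ 3.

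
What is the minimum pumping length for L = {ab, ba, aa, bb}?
p = 3

For a finite language L, the pumping lemma holds vacuously if p > max|s| for s ∈ L.

The longest string in L = {ab, ba, aa, bb} has length 2.
If p = 3, then no string s ∈ L has |s| ≥ p, so the condition is vacuously true.

The minimum pumping length is p = 3.

Why no smaller p works: for any p ≤ 2, the longest string s ∈ L has |s| = 2 ≥ p, so it would
have to be pumpable; but pumping up (i = 2, 3, ...) produces ever longer strings, which cannot all lie in the
finite language L. So the pumping property fails for every p ≤ 2.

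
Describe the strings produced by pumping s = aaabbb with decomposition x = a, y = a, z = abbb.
{xy^i z : i ≥ 0} = {a^(2+i) b^3 : i ≥ 0} = {aabbb, aaabbb, aaaabbb, ...}

With x = a, y = a, z = abbb: Starting with aaabbb and pumping the second 'a', we get strings with 2+i a's followed by 3 b's for i = 0, 1, 2, ...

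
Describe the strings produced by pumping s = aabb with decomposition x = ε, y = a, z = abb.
{xy^i z : i ≥ 0} = {a^(i+1) b^2 : i ≥ 0} = {abb, aabb, aaabb, ...}

With x = ε, y = a, z = abb: Starting with aabb and pumping the first 'a' (z = abb keeps the second 'a'), we get strings with i+1 a's followed by 2 b's for i = 0, 1, 2, ...; note bb is not produced because z always contributes one a.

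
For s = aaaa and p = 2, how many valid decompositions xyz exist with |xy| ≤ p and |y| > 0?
3

For s = 'aaaa' with pumping length p = 2:

Constraints: |xy| ≤ 2, |y| > 0

Valid decompositions (|xy| ≤ p, |y| ≥ 1):
  • x='', y='a', z='aaa'
  • x='a', y='a', z='aa'
  • x='', y='aa', z='aa'

Total count: 3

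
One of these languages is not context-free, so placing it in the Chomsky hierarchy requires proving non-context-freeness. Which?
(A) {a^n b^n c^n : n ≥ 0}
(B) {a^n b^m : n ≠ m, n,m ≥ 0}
(A) {a^n b^n c^n : n ≥ 0}

(A) {a^n b^n c^n : n ≥ 0} requires the CFL pumping lemma.

- {a^n b^m : n ≠ m, n,m ≥ 0} is context-free (but not regular)
  • Can be shown non-regular with the regular pumping lemma
  • After pumping a's, we can make n = m

- {a^n b^n c^n : n ≥ 0} is NOT context-free
  • Requires the CFL pumping lemma to prove
  • Cannot maintain three equal counts simultaneously

The CFL pumping lemma is "stronger" in that it can prove non-membership
in the larger class of context-free languages.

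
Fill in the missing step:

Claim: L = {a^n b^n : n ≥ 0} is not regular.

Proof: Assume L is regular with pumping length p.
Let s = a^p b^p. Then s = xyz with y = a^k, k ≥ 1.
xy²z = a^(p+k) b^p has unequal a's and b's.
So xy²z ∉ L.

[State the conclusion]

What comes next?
This contradicts the pumping lemma for regular languages,
which guarantees xy^i z ∈ L for all i ≥ 0.

Since our assumption that L is regular leads to a contradiction,
we conclude that L = {a^n b^n : n ≥ 0} is NOT regular. ∎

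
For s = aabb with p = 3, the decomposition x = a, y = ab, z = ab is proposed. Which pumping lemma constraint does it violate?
Violated: xyz = s

The decomposition x = a, y = ab, z = ab for s = aabb with p = 3
violates the constraint: xyz = s

xyz = 'a' + 'ab' + 'ab' = 'aabab' ≠ 'aabb' = s. The decomposition doesn't reconstruct s.

Pumping lemma constraints:
1. xyz = s (decomposition is valid)
2. |xy| ≤ p
3. |y| > 0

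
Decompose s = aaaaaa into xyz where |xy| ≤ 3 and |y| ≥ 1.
x = '', y = 'a', z = 'aaaaa'

For s = aaaaaa and p = 3, one valid decomposition is:
- x = '' (length 0)
- y = 'a' (length 1)
- z = 'aaaaa' (length 5)

Verification:
- xyz = '' + 'a' + 'aaaaa' = aaaaaa ✓
- |xy| = 1 ≤ 3 ✓
- |y| = 1 > 0 ✓

All pumping lemma constraints are satisfied.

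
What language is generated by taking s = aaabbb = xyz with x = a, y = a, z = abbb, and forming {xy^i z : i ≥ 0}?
{xy^i z : i ≥ 0} = {a^(2+i) b^3 : i ≥ 0} = {aabbb, aaabbb, aaaabbb, ...}

With x = a, y = a, z = abbb: Starting with aaabbb and pumping the second 'a', we get strings with 2+i a's followed by 3 b's for i = 0, 1, 2, ...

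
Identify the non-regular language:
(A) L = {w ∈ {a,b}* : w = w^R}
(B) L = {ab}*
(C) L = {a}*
(A) {w ∈ {a,b}* : w = w^R}

(A) L = {w ∈ {a,b}* : w = w^R} is NOT regular.

The pumping lemma can be used to prove this:
After pumping, the string is no longer symmetric

The other languages are regular because they can be recognized by finite automata.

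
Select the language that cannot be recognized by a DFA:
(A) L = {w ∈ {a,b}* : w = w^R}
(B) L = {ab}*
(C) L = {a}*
(A) {w ∈ {a,b}* : w = w^R}

(A) L = {w ∈ {a,b}* : w = w^R} is NOT regular.

The pumping lemma can be used to prove this:
After pumping, the string is no longer symmetric

The other languages are regular because they can be recognized by finite automata.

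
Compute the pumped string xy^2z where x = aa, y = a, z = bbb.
aaaabbb

Given x = 'aa', y = 'a', z = 'bbb' and i = 2:

xy^2z = x + y·y·...·y (2 times) + z
       = 'aa' + 'a'^2 + 'bbb'
       = 'aa' + 'aa' + 'bbb'
       = 'aaaabbb'

The pumped string is 'aaaabbb' with length 7.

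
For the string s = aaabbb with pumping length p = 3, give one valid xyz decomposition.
x = '', y = 'aa', z = 'abbb'

For s = aaabbb and p = 3, one valid decomposition is:
- x = '' (length 0)
- y = 'aa' (length 2)
- z = 'abbb' (length 4)

Verification:
- xyz = '' + 'aa' + 'abbb' = aaabbb ✓
- |xy| = 2 ≤ 3 ✓
- |y| = 2 > 0 ✓

All pumping lemma constraints are satisfied.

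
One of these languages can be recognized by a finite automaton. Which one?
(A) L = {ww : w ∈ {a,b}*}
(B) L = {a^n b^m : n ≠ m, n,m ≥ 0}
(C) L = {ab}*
(C) {ab}*

(C) L = {ab}* is regular.

This can be recognized by a finite automaton (DFA/NFA).
Regular expressions like {ab}* define regular languages.

The other choices are not regular:
- {a^n b^m : n ≠ m, n,m ≥ 0}: After pumping a's, we can make n = m
- {ww : w ∈ {a,b}*}: After pumping, the two halves no longer match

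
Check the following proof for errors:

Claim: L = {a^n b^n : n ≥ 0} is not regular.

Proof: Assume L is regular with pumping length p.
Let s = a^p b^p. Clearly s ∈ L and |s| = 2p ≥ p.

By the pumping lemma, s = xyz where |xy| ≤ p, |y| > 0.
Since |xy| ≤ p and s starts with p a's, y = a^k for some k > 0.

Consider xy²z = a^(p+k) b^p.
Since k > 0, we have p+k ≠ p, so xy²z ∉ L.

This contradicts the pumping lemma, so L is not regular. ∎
The proof is correct.

This proof is valid because:
1. The string s = a^p b^p is correctly in L
2. The decomposition analysis is correct: y must consist only of a's
3. The contradiction is valid: pumping increases a's but not b's
4. The conclusion follows logically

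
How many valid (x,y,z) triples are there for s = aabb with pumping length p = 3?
6

For s = 'aabb' with pumping length p = 3:

Constraints: |xy| ≤ 3, |y| > 0

Valid decompositions (|xy| ≤ p, |y| ≥ 1):
  • x='', y='a', z='abb'
  • x='a', y='a', z='bb'
  • x='', y='aa', z='bb'
  • x='aa', y='b', z='b'
  • x='a', y='ab', z='b'
  • x='', y='aab', z='b'

Total count: 6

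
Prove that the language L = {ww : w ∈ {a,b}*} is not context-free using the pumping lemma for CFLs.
Assume for contradiction that L is context-free, and let p ≥ 1 be the pumping length given by the pumping lemma for CFLs.
Choose s = a^p b^p a^p b^p. Then s ∈ L (take w = a^p b^p) and |s| = 4p ≥ p.
By the CFL pumping lemma, s = uvxyz for some u, v, x, y, z with |vxy| ≤ p, |vy| ≥ 1, and uv^i xy^i z ∈ L for every i ≥ 0.

Write s as four blocks A₁ B₁ A₂ B₂ with A₁ = A₂ = a^p and B₁ = B₂ = b^p. Since |vxy| ≤ p, the window vxy lies inside at most two adjacent blocks. Take i = 0 and let t = uxz, so |t| = 4p − |vy| with 1 ≤ |vy| ≤ p. If |t| is odd, t ∉ L immediately, so assume |vy| is even (hence |vy| ≥ 2) and |t|/2 = 2p − |vy|/2, which satisfies p ≤ |t|/2 ≤ 2p − 1.

Case 1 (vxy inside A₁B₁): t = a^(p−j) b^(p−l) a^p b^p with j + l = |vy|. The second half of t has length < 2p, so it is a suffix of the trailing a^p b^p and ends in b; the first half is a^(p−j) b^(p−l) a^((j+l)/2), which ends in a because (j+l)/2 ≥ 1. The halves differ, so t ∉ L.

Case 2 (vxy inside B₁A₂, straddling the middle): t = a^p b^(p−j) a^(p−l) b^p with j + l = |vy|. If t = ww, then w is a prefix of t of length ≥ p, so w begins with a^p; and w is a suffix of t of length ≥ p, so w ends with b^p. That forces |w| ≥ 2p, contradicting |w| = |t|/2 ≤ 2p − 1. So t ∉ L.

Case 3 (vxy inside A₂B₂): t = a^p b^p a^(p−j) b^(p−l) with j + l = |vy|. The first half of t is a prefix of a^p b^p, so it begins with a; the second half is b^((j+l)/2) a^(p−j) b^(p−l), which begins with b. The halves differ, so t ∉ L.

In every case uv⁰xy⁰z = uxz ∉ L.

This contradicts the CFL pumping lemma, which requires uv^i xy^i z ∈ L for all i ≥ 0.
Hence L = {ww : w ∈ {a,b}*} is not context-free. ∎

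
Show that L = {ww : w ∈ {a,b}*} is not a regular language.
Assume for contradiction that L is regular, and let p ≥ 1 be the pumping length given by the pumping lemma.
Choose s = a^p b a^p b. Then s ∈ L (take w = a^p b) and |s| = 2p + 2 ≥ p.
By the pumping lemma, s = xyz for some x, y, z with |xy| ≤ p, |y| ≥ 1, and xy^i z ∈ L for every i ≥ 0.
Since |xy| ≤ p and the first p symbols of s are all a's, y = a^k for some k with 1 ≤ k ≤ p.

Take i = 2: t = xy²z = a^(p + k) b a^p b.
Suppose t = uu for some string u. The string t contains exactly two b's and ends in b, so u contains exactly one b and ends in b; hence u = a^j b for some j, and uu = a^j b a^j b. Comparing with t = a^(p + k) b a^p b forces j = p + k (first block) and j = p (second block), which is impossible since k ≥ 1. So t ∉ L.

This contradicts the pumping lemma, which requires xy^i z ∈ L for all i ≥ 0.
Hence L = {ww : w ∈ {a,b}*} is not regular. ∎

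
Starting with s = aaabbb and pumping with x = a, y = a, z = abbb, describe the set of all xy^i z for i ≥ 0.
{xy^i z : i ≥ 0} = {a^(2+i) b^3 : i ≥ 0} = {aabbb, aaabbb, aaaabbb, ...}

With x = a, y = a, z = abbb: Starting with aaabbb and pumping the second 'a', we get strings with 2+i a's followed by 3 b's for i = 0, 1, 2, ...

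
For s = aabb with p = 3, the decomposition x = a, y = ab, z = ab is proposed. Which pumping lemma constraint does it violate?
Violated: xyz = s

The decomposition x = a, y = ab, z = ab for s = aabb with p = 3
violates the constraint: xyz = s

xyz = 'a' + 'ab' + 'ab' = 'aabab' ≠ 'aabb' = s. The decomposition doesn't reconstruct s.

Pumping lemma constraints:
1. xyz = s (decomposition is valid)
2. |xy| ≤ p
3. |y| > 0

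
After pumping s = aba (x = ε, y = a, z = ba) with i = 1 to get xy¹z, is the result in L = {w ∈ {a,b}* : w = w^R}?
Yes

xy¹z = ε · a · ba = aba.
aba reversed is aba, the same string, so it is a palindrome and is in L.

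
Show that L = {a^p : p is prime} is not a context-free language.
Assume for contradiction that L is context-free, and let p ≥ 1 be the pumping length given by the pumping lemma for CFLs.
Choose a prime q with q ≥ p and let s = a^q. Then s ∈ L and |s| = q ≥ p.
By the CFL pumping lemma, s = uvxyz for some u, v, x, y, z with |vxy| ≤ p, |vy| ≥ 1, and uv^i xy^i z ∈ L for every i ≥ 0.
All symbols are a's, so only lengths matter: let k = |vy|, with 1 ≤ k ≤ p. Then |uv^i xy^i z| = q + (i − 1)k.

Take i = q + 1: the length is q + qk = q(k + 1).
Both factors satisfy q ≥ 2 and k + 1 ≥ 2, so q(k + 1) is composite and uv^(q+1) xy^(q+1) z ∉ L.

This contradicts the CFL pumping lemma, which requires uv^i xy^i z ∈ L for all i ≥ 0.
Hence L = {a^p : p is prime} is not context-free. ∎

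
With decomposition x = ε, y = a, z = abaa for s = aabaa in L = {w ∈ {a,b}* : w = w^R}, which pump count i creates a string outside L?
i = 0

xy⁰z = ε · ε · abaa = abaa; abaa reversed is aaba ≠ abaa, so it is not a palindrome and is not in L.
(Other choices also work, e.g. i = 2, 3; only i = 1 is guaranteed to stay in L since xy¹z = s.)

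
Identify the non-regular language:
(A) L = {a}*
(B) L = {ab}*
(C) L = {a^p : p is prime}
(C) {a^p : p is prime}

(C) L = {a^p : p is prime} is NOT regular.

The pumping lemma can be used to prove this:
After pumping, the length becomes composite

The other languages are regular because they can be recognized by finite automata.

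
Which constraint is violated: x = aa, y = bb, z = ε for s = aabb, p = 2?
Violated: |xy| ≤ p

The decomposition x = aa, y = bb, z = ε for s = aabb with p = 2
violates the constraint: |xy| ≤ p

|xy| = |aabb| = 4 > 2 = p. The decomposition puts too many characters in xy.

Pumping lemma constraints:
1. xyz = s (decomposition is valid)
2. |xy| ≤ p
3. |y| > 0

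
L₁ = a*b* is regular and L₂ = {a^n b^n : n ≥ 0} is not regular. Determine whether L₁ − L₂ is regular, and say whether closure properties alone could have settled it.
No — L₁ − L₂ is not regular.

a*b* − {a^n b^n} = {a^n b^m : n ≠ m}. If this were regular, then its complement intersected with a*b*, namely {a^n b^n : n ≥ 0}, would be regular too (closure under complement and intersection) — contradiction. So L₁ − L₂ is not regular.

Note that the bare facts "L₁ regular, L₂ non-regular" do not settle the question by themselves: the closure of regular languages under ∪, ∩, complement and difference applies only when BOTH operands are regular. With a non-regular operand the result can come out regular or non-regular depending on the specific languages, so one has to work out L₁ − L₂ for this particular pair, as above.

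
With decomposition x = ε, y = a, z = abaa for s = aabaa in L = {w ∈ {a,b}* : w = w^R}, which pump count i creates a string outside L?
i = 2

xy²z = ε · aa · abaa = aaabaa; aaabaa reversed is aabaaa ≠ aaabaa, so it is not a palindrome and is not in L.
(Other choices also work, e.g. i = 0, 3; only i = 1 is guaranteed to stay in L since xy¹z = s.)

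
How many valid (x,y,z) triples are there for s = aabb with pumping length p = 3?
6

For s = 'aabb' with pumping length p = 3:

Constraints: |xy| ≤ 3, |y| > 0

Valid decompositions (|xy| ≤ p, |y| ≥ 1):
  • x='', y='a', z='abb'
  • x='a', y='a', z='bb'
  • x='', y='aa', z='bb'
  • x='aa', y='b', z='b'
  • x='a', y='ab', z='b'
  • x='', y='aab', z='b'

Total count: 6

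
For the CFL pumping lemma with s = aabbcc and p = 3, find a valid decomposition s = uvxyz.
u='aa', v='b', x='b', y='c', z='c'

For s = aabbcc with pumping length p = 3:

One valid decomposition:
- u = 'aa'
- v = 'b'
- x = 'b'
- y = 'c'
- z = 'c'

Verification:
- uvxyz = 'aa' + 'b' + 'b' + 'c' + 'c' = aabbcc ✓
- |vxy| = |'bbc'| = 3 ≤ 3 ✓
- |vy| = |'bc'| = 2 > 0 ✓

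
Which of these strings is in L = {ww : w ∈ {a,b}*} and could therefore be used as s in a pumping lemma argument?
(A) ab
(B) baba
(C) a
(B) baba

The pumping lemma is applied to a string s that lies in L, so first check membership of each option:
- (A) ab has length 2; its halves are a and b, which differ, so it is not in L ✗
- (B) baba splits into halves ba · ba, which are equal, so it is in L (w = ba) ✓
- (C) a has odd length 1, so it cannot be written as ww and is not in L ✗

Only (B) baba is in L, so it is the only candidate that could play the role of s.
(In a complete proof one picks s in terms of the pumping length p so that |s| ≥ p is guaranteed; a fixed string like baba illustrates the shape of such an s.)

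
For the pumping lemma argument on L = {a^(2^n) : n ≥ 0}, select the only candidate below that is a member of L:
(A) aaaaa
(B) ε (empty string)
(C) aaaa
(C) aaaa

The pumping lemma is applied to a string s that lies in L, so first check membership of each option:
- (A) aaaaa has length 5, strictly between 2^2 = 4 and 2^3 = 8, so it is not in L ✗
- (B) ε has length 0, which is not a power of 2, so it is not in L ✗
- (C) aaaa has length 4 = 2^2, so it is in L ✓

Only (C) aaaa is in L, so it is the only candidate that could play the role of s.
(In a complete proof one picks s in terms of the pumping length p so that |s| ≥ p is guaranteed; a fixed string like aaaa illustrates the shape of such an s.)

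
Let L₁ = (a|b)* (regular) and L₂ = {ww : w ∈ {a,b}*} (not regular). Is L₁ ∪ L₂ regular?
Yes — L₁ ∪ L₂ is regular.

{ww} ⊆ (a|b)*, so L₁ ∪ L₂ = (a|b)*, which is regular.

Note that the bare facts "L₁ regular, L₂ non-regular" do not settle the question by themselves: the closure of regular languages under ∪, ∩, complement and difference applies only when BOTH operands are regular. With a non-regular operand the result can come out regular or non-regular depending on the specific languages, so one has to work out L₁ ∪ L₂ for this particular pair, as above.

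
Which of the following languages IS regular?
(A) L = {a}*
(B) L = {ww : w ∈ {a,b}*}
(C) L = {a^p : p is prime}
(A) {a}*

(A) L = {a}* is regular.

This can be recognized by a finite automaton (DFA/NFA).
Regular expressions like {a}* define regular languages.

The other choices are not regular:
- {a^p : p is prime}: After pumping, the length becomes composite
- {ww : w ∈ {a,b}*}: After pumping, the two halves no longer match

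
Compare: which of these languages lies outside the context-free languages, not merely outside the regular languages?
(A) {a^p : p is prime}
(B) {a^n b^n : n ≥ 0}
(A) {a^p : p is prime}

(A) {a^p : p is prime} requires the CFL pumping lemma.

- {a^n b^n : n ≥ 0} is context-free (but not regular)
  • Can be shown non-regular with the regular pumping lemma
  • After pumping, the number of a's and b's become unequal

- {a^p : p is prime} is NOT context-free
  • Requires the CFL pumping lemma to prove
  • The CFL pumping lemma also fails because prime gaps are unbounded

The CFL pumping lemma is "stronger" in that it can prove non-membership
in the larger class of context-free languages.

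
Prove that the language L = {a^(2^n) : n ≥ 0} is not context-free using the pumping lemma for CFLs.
Assume for contradiction that L is context-free, and let p ≥ 1 be the pumping length given by the pumping lemma for CFLs.
Choose s = a^(2^p). Then s ∈ L and |s| = 2^p ≥ p.
By the CFL pumping lemma, s = uvxyz for some u, v, x, y, z with |vxy| ≤ p, |vy| ≥ 1, and uv^i xy^i z ∈ L for every i ≥ 0.
All symbols are a's, so only lengths matter: let k = |vy|, with 1 ≤ k ≤ |vxy| ≤ p < 2^p.

Take i = 2: |uv²xy²z| = 2^p + k, and 2^p < 2^p + k < 2^p + 2^p = 2^(p+1).
So the length lies strictly between consecutive powers of two and is not a power of 2; uv²xy²z ∉ L.

This contradicts the CFL pumping lemma, which requires uv^i xy^i z ∈ L for all i ≥ 0.
Hence L = {a^(2^n) : n ≥ 0} is not context-free. ∎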